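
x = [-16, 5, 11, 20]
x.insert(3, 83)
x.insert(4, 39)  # [-16, 5, 11, 83, 39, 20]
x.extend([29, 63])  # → [-16, 5, 11, 83, 39, 20, 29, 63]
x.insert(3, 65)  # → [-16, 5, 11, 65, 83, 39, 20, 29, 63]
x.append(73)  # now [-16, 5, 11, 65, 83, 39, 20, 29, 63, 73]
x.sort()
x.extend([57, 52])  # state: [-16, 5, 11, 20, 29, 39, 63, 65, 73, 83, 57, 52]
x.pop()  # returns 52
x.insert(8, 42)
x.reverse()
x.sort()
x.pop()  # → 83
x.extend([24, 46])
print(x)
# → [-16, 5, 11, 20, 29, 39, 42, 57, 63, 65, 73, 24, 46]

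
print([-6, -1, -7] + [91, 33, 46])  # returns [-6, -1, -7, 91, 33, 46]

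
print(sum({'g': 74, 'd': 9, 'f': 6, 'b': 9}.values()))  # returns 98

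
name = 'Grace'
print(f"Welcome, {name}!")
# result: Welcome, Grace!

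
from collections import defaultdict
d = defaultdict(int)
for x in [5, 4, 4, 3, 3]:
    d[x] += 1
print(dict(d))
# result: {5: 1, 4: 2, 3: 2}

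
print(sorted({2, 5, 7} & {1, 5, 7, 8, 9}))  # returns [5, 7]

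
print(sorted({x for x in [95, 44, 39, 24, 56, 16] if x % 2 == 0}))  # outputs [16, 24, 44, 56]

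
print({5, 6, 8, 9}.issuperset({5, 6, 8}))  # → True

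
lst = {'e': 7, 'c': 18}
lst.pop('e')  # 7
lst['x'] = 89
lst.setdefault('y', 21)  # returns 21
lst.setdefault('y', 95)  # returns 21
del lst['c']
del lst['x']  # {'y': 21}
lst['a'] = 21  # {'y': 21, 'a': 21}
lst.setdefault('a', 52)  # 21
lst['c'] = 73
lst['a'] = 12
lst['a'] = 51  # {'y': 21, 'a': 51, 'c': 73}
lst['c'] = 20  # {'y': 21, 'a': 51, 'c': 20}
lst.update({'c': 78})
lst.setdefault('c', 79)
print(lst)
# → {'y': 21, 'a': 51, 'c': 78}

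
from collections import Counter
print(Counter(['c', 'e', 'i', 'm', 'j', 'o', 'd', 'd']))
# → Counter({'d': 2, 'c': 1, 'e': 1, 'i': 1, 'm': 1, 'j': 1, 'o': 1})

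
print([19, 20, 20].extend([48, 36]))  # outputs None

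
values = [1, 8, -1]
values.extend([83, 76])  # [1, 8, -1, 83, 76]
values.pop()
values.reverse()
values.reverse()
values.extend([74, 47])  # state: [1, 8, -1, 83, 74, 47]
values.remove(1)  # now [8, -1, 83, 74, 47]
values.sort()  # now [-1, 8, 47, 74, 83]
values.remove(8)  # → [-1, 47, 74, 83]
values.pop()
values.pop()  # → 74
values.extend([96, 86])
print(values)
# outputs [-1, 47, 96, 86]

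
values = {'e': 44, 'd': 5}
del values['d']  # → {'e': 44}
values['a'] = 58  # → {'e': 44, 'a': 58}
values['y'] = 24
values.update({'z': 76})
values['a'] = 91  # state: {'e': 44, 'a': 91, 'y': 24, 'z': 76}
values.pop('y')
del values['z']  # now {'e': 44, 'a': 91}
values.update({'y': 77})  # {'e': 44, 'a': 91, 'y': 77}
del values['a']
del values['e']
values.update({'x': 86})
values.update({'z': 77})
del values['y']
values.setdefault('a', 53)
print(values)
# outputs {'x': 86, 'z': 77, 'a': 53}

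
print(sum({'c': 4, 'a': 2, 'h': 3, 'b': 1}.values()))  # 10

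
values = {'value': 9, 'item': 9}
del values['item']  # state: {'value': 9}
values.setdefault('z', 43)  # 43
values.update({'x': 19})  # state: {'value': 9, 'z': 43, 'x': 19}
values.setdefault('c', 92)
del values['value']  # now {'z': 43, 'x': 19, 'c': 92}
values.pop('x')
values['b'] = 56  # {'z': 43, 'c': 92, 'b': 56}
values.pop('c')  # 92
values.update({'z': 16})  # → {'z': 16, 'b': 56}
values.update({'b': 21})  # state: {'z': 16, 'b': 21}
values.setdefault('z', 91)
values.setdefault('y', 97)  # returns 97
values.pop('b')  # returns 21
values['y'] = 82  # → {'z': 16, 'y': 82}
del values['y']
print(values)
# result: {'z': 16}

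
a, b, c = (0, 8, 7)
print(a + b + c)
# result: 15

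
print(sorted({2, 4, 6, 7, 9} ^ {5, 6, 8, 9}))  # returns [2, 4, 5, 7, 8]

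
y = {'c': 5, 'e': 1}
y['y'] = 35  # {'c': 5, 'e': 1, 'y': 35}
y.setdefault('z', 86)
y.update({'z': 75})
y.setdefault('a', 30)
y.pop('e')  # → 1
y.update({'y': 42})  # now {'c': 5, 'y': 42, 'z': 75, 'a': 30}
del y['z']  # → {'c': 5, 'y': 42, 'a': 30}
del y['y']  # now {'c': 5, 'a': 30}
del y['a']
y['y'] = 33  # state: {'c': 5, 'y': 33}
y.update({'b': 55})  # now {'c': 5, 'y': 33, 'b': 55}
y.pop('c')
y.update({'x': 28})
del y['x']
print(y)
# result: {'y': 33, 'b': 55}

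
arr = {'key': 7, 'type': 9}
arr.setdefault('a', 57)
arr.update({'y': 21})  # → {'key': 7, 'type': 9, 'a': 57, 'y': 21}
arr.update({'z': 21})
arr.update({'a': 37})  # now {'key': 7, 'type': 9, 'a': 37, 'y': 21, 'z': 21}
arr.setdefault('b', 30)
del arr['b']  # {'key': 7, 'type': 9, 'a': 37, 'y': 21, 'z': 21}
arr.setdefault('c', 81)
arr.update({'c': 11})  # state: {'key': 7, 'type': 9, 'a': 37, 'y': 21, 'z': 21, 'c': 11}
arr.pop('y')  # 21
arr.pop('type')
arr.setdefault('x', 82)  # 82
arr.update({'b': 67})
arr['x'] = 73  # {'key': 7, 'a': 37, 'z': 21, 'c': 11, 'x': 73, 'b': 67}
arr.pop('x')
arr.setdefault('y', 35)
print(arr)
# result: {'key': 7, 'a': 37, 'z': 21, 'c': 11, 'b': 67, 'y': 35}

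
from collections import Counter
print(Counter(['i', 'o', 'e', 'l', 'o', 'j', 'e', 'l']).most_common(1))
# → [('o', 2)]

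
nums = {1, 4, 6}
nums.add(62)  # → {1, 4, 6, 62}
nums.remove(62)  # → {1, 4, 6}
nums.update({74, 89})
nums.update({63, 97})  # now {1, 4, 6, 63, 74, 89, 97}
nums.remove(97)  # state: {1, 4, 6, 63, 74, 89}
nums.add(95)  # {1, 4, 6, 63, 74, 89, 95}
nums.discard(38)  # {1, 4, 6, 63, 74, 89, 95}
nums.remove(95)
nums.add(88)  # {1, 4, 6, 63, 74, 88, 89}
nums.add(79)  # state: {1, 4, 6, 63, 74, 79, 88, 89}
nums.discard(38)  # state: {1, 4, 6, 63, 74, 79, 88, 89}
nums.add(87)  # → {1, 4, 6, 63, 74, 79, 87, 88, 89}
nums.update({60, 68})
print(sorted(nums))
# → [1, 4, 6, 60, 63, 68, 74, 79, 87, 88, 89]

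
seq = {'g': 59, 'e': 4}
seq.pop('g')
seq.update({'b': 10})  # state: {'e': 4, 'b': 10}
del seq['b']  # {'e': 4}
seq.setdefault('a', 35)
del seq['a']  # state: {'e': 4}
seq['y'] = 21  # {'e': 4, 'y': 21}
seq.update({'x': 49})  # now {'e': 4, 'y': 21, 'x': 49}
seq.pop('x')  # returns 49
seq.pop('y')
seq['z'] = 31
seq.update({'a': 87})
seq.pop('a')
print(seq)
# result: {'e': 4, 'z': 31}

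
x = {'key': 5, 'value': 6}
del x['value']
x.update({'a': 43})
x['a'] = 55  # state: {'key': 5, 'a': 55}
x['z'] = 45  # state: {'key': 5, 'a': 55, 'z': 45}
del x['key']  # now {'a': 55, 'z': 45}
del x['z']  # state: {'a': 55}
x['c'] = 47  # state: {'a': 55, 'c': 47}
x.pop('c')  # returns 47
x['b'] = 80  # {'a': 55, 'b': 80}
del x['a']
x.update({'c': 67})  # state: {'b': 80, 'c': 67}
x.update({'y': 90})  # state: {'b': 80, 'c': 67, 'y': 90}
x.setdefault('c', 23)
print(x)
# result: {'b': 80, 'c': 67, 'y': 90}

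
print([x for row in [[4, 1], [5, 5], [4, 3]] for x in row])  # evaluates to [4, 1, 5, 5, 4, 3]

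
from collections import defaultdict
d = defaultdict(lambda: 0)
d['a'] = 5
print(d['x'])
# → 0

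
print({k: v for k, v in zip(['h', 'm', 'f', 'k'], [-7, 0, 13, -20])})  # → {'h': -7, 'm': 0, 'f': 13, 'k': -20}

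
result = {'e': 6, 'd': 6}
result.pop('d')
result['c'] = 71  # {'e': 6, 'c': 71}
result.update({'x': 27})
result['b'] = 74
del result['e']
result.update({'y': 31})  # {'c': 71, 'x': 27, 'b': 74, 'y': 31}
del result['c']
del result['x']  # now {'b': 74, 'y': 31}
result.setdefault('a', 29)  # 29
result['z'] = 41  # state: {'b': 74, 'y': 31, 'a': 29, 'z': 41}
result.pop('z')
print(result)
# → {'b': 74, 'y': 31, 'a': 29}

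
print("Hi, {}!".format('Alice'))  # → Hi, Alice!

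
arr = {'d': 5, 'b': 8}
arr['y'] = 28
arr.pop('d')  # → 5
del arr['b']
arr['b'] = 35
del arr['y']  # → {'b': 35}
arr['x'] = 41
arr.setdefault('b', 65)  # 35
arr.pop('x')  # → 41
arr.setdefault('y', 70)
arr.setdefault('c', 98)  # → 98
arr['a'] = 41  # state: {'b': 35, 'y': 70, 'c': 98, 'a': 41}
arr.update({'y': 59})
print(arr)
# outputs {'b': 35, 'y': 59, 'c': 98, 'a': 41}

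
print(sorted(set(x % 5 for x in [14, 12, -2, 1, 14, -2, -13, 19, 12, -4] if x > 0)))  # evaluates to [1, 2, 4]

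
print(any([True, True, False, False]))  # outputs True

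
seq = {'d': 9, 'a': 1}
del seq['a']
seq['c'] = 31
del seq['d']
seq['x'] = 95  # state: {'c': 31, 'x': 95}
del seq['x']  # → {'c': 31}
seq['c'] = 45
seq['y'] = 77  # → {'c': 45, 'y': 77}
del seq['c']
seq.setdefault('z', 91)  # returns 91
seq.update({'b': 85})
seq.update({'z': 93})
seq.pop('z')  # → 93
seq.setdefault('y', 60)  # 77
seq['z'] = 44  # {'y': 77, 'b': 85, 'z': 44}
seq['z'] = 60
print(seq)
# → {'y': 77, 'b': 85, 'z': 60}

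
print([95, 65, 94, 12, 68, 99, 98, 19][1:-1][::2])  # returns [65, 12, 99]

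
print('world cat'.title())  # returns World Cat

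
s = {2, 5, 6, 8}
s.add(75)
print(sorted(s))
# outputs [2, 5, 6, 8, 75]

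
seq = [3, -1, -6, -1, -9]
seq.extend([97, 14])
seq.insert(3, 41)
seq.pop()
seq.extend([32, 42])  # [3, -1, -6, 41, -1, -9, 97, 32, 42]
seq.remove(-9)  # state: [3, -1, -6, 41, -1, 97, 32, 42]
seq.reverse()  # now [42, 32, 97, -1, 41, -6, -1, 3]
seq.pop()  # 3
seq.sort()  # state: [-6, -1, -1, 32, 41, 42, 97]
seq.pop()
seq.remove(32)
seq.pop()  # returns 42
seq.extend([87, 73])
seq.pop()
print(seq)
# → [-6, -1, -1, 41, 87]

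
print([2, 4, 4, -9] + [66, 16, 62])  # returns [2, 4, 4, -9, 66, 16, 62]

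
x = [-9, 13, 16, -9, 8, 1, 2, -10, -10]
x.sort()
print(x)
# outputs [-10, -10, -9, -9, 1, 2, 8, 13, 16]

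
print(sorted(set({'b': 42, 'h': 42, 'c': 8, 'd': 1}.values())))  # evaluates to [1, 8, 42]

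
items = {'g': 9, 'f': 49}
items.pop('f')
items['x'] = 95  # {'g': 9, 'x': 95}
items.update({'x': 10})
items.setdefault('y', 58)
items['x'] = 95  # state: {'g': 9, 'x': 95, 'y': 58}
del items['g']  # {'x': 95, 'y': 58}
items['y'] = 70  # {'x': 95, 'y': 70}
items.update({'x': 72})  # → {'x': 72, 'y': 70}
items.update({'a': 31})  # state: {'x': 72, 'y': 70, 'a': 31}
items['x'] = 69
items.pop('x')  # 69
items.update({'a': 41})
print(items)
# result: {'y': 70, 'a': 41}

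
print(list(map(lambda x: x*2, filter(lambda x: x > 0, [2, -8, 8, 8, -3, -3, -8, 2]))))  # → [4, 16, 16, 4]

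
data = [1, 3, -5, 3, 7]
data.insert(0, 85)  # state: [85, 1, 3, -5, 3, 7]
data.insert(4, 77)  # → [85, 1, 3, -5, 77, 3, 7]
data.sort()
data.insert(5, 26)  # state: [-5, 1, 3, 3, 7, 26, 77, 85]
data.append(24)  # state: [-5, 1, 3, 3, 7, 26, 77, 85, 24]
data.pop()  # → 24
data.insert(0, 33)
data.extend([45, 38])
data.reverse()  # [38, 45, 85, 77, 26, 7, 3, 3, 1, -5, 33]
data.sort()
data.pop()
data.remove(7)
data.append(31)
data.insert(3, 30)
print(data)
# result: [-5, 1, 3, 30, 3, 26, 33, 38, 45, 77, 31]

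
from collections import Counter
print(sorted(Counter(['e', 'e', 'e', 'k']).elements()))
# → ['e', 'e', 'e', 'k']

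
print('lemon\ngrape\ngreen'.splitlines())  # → ['lemon', 'grape', 'green']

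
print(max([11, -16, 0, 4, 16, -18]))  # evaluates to 16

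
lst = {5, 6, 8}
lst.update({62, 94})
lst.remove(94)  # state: {5, 6, 8, 62}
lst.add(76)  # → {5, 6, 8, 62, 76}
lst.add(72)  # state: {5, 6, 8, 62, 72, 76}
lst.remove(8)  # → {5, 6, 62, 72, 76}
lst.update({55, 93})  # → {5, 6, 55, 62, 72, 76, 93}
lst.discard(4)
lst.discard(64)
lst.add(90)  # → {5, 6, 55, 62, 72, 76, 90, 93}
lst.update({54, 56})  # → {5, 6, 54, 55, 56, 62, 72, 76, 90, 93}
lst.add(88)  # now {5, 6, 54, 55, 56, 62, 72, 76, 88, 90, 93}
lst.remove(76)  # {5, 6, 54, 55, 56, 62, 72, 88, 90, 93}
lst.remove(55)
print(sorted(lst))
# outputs [5, 6, 54, 56, 62, 72, 88, 90, 93]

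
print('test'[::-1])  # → tset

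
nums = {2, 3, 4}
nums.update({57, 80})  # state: {2, 3, 4, 57, 80}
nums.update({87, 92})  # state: {2, 3, 4, 57, 80, 87, 92}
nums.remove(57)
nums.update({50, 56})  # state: {2, 3, 4, 50, 56, 80, 87, 92}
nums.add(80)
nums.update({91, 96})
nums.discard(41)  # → {2, 3, 4, 50, 56, 80, 87, 91, 92, 96}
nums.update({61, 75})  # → {2, 3, 4, 50, 56, 61, 75, 80, 87, 91, 92, 96}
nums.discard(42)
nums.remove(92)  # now {2, 3, 4, 50, 56, 61, 75, 80, 87, 91, 96}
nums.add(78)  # {2, 3, 4, 50, 56, 61, 75, 78, 80, 87, 91, 96}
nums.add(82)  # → {2, 3, 4, 50, 56, 61, 75, 78, 80, 82, 87, 91, 96}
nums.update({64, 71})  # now {2, 3, 4, 50, 56, 61, 64, 71, 75, 78, 80, 82, 87, 91, 96}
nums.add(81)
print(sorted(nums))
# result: [2, 3, 4, 50, 56, 61, 64, 71, 75, 78, 80, 81, 82, 87, 91, 96]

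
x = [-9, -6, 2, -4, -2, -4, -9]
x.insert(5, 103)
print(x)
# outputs [-9, -6, 2, -4, -2, 103, -4, -9]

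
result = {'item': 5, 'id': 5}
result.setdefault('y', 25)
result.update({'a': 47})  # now {'item': 5, 'id': 5, 'y': 25, 'a': 47}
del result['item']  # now {'id': 5, 'y': 25, 'a': 47}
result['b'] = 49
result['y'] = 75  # {'id': 5, 'y': 75, 'a': 47, 'b': 49}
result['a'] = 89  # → {'id': 5, 'y': 75, 'a': 89, 'b': 49}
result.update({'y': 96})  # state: {'id': 5, 'y': 96, 'a': 89, 'b': 49}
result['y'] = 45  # {'id': 5, 'y': 45, 'a': 89, 'b': 49}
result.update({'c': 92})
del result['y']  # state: {'id': 5, 'a': 89, 'b': 49, 'c': 92}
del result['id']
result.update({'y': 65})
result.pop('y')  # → 65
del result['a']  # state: {'b': 49, 'c': 92}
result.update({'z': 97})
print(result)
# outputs {'b': 49, 'c': 92, 'z': 97}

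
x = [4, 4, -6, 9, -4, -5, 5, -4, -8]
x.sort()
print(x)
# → [-8, -6, -5, -4, -4, 4, 4, 5, 9]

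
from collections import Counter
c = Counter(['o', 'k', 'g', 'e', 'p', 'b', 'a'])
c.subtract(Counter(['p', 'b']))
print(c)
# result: Counter({'o': 1, 'k': 1, 'g': 1, 'e': 1, 'a': 1, 'p': 0, 'b': 0})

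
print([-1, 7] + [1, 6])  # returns [-1, 7, 1, 6]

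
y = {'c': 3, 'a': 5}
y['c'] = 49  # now {'c': 49, 'a': 5}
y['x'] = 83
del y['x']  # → {'c': 49, 'a': 5}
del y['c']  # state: {'a': 5}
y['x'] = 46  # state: {'a': 5, 'x': 46}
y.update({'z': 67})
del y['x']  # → {'a': 5, 'z': 67}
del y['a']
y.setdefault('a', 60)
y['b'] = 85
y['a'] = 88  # {'z': 67, 'a': 88, 'b': 85}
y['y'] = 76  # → {'z': 67, 'a': 88, 'b': 85, 'y': 76}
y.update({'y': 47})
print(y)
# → {'z': 67, 'a': 88, 'b': 85, 'y': 47}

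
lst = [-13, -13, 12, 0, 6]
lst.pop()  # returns 6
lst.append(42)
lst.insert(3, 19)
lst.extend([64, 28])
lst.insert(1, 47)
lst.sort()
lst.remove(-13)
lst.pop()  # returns 64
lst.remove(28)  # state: [-13, 0, 12, 19, 42, 47]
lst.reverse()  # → [47, 42, 19, 12, 0, -13]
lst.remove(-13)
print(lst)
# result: [47, 42, 19, 12, 0]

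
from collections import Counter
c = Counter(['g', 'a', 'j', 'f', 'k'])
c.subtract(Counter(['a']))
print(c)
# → Counter({'g': 1, 'j': 1, 'f': 1, 'k': 1, 'a': 0})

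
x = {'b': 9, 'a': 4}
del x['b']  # {'a': 4}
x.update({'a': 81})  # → {'a': 81}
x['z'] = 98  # {'a': 81, 'z': 98}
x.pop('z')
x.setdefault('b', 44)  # 44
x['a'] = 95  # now {'a': 95, 'b': 44}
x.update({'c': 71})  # {'a': 95, 'b': 44, 'c': 71}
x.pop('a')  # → 95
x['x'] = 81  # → {'b': 44, 'c': 71, 'x': 81}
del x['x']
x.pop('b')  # 44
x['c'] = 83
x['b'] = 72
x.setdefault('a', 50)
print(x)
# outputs {'c': 83, 'b': 72, 'a': 50}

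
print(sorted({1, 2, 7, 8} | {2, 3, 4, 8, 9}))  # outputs [1, 2, 3, 4, 7, 8, 9]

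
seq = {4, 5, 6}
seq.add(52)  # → {4, 5, 6, 52}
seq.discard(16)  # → {4, 5, 6, 52}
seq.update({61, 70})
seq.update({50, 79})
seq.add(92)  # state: {4, 5, 6, 50, 52, 61, 70, 79, 92}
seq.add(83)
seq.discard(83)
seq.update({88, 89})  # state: {4, 5, 6, 50, 52, 61, 70, 79, 88, 89, 92}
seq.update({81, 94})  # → {4, 5, 6, 50, 52, 61, 70, 79, 81, 88, 89, 92, 94}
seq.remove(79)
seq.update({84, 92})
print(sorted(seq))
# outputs [4, 5, 6, 50, 52, 61, 70, 81, 84, 88, 89, 92, 94]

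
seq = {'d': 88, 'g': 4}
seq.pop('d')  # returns 88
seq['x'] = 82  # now {'g': 4, 'x': 82}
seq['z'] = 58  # {'g': 4, 'x': 82, 'z': 58}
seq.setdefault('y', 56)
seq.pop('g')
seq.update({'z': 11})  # {'x': 82, 'z': 11, 'y': 56}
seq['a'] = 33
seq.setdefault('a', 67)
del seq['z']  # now {'x': 82, 'y': 56, 'a': 33}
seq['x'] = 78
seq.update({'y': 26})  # {'x': 78, 'y': 26, 'a': 33}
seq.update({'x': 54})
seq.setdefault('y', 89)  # 26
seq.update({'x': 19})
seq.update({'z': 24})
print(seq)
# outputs {'x': 19, 'y': 26, 'a': 33, 'z': 24}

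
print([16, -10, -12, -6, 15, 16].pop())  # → 16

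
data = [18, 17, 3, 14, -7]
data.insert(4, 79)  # [18, 17, 3, 14, 79, -7]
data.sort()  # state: [-7, 3, 14, 17, 18, 79]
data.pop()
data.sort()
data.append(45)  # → [-7, 3, 14, 17, 18, 45]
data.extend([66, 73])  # [-7, 3, 14, 17, 18, 45, 66, 73]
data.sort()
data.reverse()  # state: [73, 66, 45, 18, 17, 14, 3, -7]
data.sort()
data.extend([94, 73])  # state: [-7, 3, 14, 17, 18, 45, 66, 73, 94, 73]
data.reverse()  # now [73, 94, 73, 66, 45, 18, 17, 14, 3, -7]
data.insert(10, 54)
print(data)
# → [73, 94, 73, 66, 45, 18, 17, 14, 3, -7, 54]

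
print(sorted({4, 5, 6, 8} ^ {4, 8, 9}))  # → [5, 6, 9]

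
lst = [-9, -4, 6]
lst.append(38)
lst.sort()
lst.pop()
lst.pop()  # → 6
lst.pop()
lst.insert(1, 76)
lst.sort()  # [-9, 76]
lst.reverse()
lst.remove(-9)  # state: [76]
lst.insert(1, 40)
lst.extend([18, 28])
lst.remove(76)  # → [40, 18, 28]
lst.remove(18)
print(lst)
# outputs [40, 28]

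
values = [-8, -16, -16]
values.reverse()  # [-16, -16, -8]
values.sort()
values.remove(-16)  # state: [-16, -8]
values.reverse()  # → [-8, -16]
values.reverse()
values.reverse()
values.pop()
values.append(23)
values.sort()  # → [-8, 23]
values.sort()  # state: [-8, 23]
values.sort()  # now [-8, 23]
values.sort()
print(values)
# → [-8, 23]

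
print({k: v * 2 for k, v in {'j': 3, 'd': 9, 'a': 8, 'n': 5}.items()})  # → {'j': 6, 'd': 18, 'a': 16, 'n': 10}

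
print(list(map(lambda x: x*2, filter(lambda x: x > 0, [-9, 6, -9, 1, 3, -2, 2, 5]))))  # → [12, 2, 6, 4, 10]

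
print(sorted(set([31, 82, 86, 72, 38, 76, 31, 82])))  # [31, 38, 72, 76, 82, 86]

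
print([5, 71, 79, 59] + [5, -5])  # [5, 71, 79, 59, 5, -5]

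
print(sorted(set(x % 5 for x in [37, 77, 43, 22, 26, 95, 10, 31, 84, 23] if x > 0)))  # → [0, 1, 2, 3, 4]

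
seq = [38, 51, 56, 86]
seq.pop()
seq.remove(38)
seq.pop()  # 56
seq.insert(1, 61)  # [51, 61]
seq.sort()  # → [51, 61]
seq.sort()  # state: [51, 61]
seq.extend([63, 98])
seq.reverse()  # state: [98, 63, 61, 51]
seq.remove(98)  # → [63, 61, 51]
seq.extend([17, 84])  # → [63, 61, 51, 17, 84]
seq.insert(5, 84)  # [63, 61, 51, 17, 84, 84]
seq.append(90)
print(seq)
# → [63, 61, 51, 17, 84, 84, 90]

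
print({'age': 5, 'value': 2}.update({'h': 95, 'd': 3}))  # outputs None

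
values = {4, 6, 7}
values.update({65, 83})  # {4, 6, 7, 65, 83}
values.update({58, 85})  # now {4, 6, 7, 58, 65, 83, 85}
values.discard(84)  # {4, 6, 7, 58, 65, 83, 85}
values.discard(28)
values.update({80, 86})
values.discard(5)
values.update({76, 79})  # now {4, 6, 7, 58, 65, 76, 79, 80, 83, 85, 86}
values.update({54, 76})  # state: {4, 6, 7, 54, 58, 65, 76, 79, 80, 83, 85, 86}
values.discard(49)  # {4, 6, 7, 54, 58, 65, 76, 79, 80, 83, 85, 86}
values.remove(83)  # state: {4, 6, 7, 54, 58, 65, 76, 79, 80, 85, 86}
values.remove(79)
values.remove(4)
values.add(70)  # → {6, 7, 54, 58, 65, 70, 76, 80, 85, 86}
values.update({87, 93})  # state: {6, 7, 54, 58, 65, 70, 76, 80, 85, 86, 87, 93}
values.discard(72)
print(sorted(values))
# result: [6, 7, 54, 58, 65, 70, 76, 80, 85, 86, 87, 93]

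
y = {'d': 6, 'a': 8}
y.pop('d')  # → 6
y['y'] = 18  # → {'a': 8, 'y': 18}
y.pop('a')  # 8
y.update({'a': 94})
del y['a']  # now {'y': 18}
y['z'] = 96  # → {'y': 18, 'z': 96}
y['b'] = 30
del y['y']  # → {'z': 96, 'b': 30}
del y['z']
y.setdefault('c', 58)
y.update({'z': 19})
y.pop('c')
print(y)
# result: {'b': 30, 'z': 19}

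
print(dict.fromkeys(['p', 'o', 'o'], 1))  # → {'p': 1, 'o': 1}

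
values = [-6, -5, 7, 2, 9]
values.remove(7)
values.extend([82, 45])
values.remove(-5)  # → [-6, 2, 9, 82, 45]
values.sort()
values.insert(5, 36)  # [-6, 2, 9, 45, 82, 36]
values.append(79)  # [-6, 2, 9, 45, 82, 36, 79]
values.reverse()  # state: [79, 36, 82, 45, 9, 2, -6]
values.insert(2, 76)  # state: [79, 36, 76, 82, 45, 9, 2, -6]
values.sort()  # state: [-6, 2, 9, 36, 45, 76, 79, 82]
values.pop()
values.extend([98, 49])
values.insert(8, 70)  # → [-6, 2, 9, 36, 45, 76, 79, 98, 70, 49]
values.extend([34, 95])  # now [-6, 2, 9, 36, 45, 76, 79, 98, 70, 49, 34, 95]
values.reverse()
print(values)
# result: [95, 34, 49, 70, 98, 79, 76, 45, 36, 9, 2, -6]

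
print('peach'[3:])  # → ch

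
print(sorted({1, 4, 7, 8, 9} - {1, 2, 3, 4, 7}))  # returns [8, 9]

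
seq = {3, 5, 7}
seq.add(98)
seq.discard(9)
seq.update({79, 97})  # {3, 5, 7, 79, 97, 98}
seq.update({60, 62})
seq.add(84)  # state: {3, 5, 7, 60, 62, 79, 84, 97, 98}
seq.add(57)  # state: {3, 5, 7, 57, 60, 62, 79, 84, 97, 98}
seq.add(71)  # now {3, 5, 7, 57, 60, 62, 71, 79, 84, 97, 98}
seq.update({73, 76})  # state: {3, 5, 7, 57, 60, 62, 71, 73, 76, 79, 84, 97, 98}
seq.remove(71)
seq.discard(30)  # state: {3, 5, 7, 57, 60, 62, 73, 76, 79, 84, 97, 98}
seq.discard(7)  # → {3, 5, 57, 60, 62, 73, 76, 79, 84, 97, 98}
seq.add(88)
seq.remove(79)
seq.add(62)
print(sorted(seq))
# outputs [3, 5, 57, 60, 62, 73, 76, 84, 88, 97, 98]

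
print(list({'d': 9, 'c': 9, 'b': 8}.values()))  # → [9, 9, 8]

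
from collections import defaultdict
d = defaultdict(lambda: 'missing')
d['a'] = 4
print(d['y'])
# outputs missing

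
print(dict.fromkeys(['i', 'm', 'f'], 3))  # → {'i': 3, 'm': 3, 'f': 3}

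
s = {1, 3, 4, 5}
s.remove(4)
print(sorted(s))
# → [1, 3, 5]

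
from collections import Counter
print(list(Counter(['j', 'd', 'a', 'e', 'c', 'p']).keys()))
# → ['j', 'd', 'a', 'e', 'c', 'p']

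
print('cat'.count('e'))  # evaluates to 0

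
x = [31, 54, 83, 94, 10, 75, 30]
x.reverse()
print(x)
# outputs [30, 75, 10, 94, 83, 54, 31]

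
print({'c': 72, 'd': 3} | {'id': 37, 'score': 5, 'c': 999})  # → {'c': 999, 'd': 3, 'id': 37, 'score': 5}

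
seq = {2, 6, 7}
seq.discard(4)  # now {2, 6, 7}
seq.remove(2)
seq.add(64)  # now {6, 7, 64}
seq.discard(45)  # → {6, 7, 64}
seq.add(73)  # {6, 7, 64, 73}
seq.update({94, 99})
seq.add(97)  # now {6, 7, 64, 73, 94, 97, 99}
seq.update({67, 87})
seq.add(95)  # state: {6, 7, 64, 67, 73, 87, 94, 95, 97, 99}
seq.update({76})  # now {6, 7, 64, 67, 73, 76, 87, 94, 95, 97, 99}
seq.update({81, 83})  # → {6, 7, 64, 67, 73, 76, 81, 83, 87, 94, 95, 97, 99}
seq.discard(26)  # {6, 7, 64, 67, 73, 76, 81, 83, 87, 94, 95, 97, 99}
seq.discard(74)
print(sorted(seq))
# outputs [6, 7, 64, 67, 73, 76, 81, 83, 87, 94, 95, 97, 99]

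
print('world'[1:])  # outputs orld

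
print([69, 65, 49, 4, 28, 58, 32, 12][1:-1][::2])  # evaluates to [65, 4, 58]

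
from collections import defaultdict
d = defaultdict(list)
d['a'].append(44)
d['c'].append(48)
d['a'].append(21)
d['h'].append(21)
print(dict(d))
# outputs {'a': [44, 21], 'c': [48], 'h': [21]}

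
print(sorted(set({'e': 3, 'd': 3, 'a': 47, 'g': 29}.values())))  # [3, 29, 47]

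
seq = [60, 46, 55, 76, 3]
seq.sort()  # [3, 46, 55, 60, 76]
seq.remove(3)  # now [46, 55, 60, 76]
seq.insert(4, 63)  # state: [46, 55, 60, 76, 63]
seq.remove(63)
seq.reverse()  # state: [76, 60, 55, 46]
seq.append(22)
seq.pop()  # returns 22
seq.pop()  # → 46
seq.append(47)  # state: [76, 60, 55, 47]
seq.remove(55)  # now [76, 60, 47]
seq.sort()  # [47, 60, 76]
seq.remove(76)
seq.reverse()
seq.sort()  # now [47, 60]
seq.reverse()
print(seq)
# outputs [60, 47]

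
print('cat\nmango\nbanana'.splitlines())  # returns ['cat', 'mango', 'banana']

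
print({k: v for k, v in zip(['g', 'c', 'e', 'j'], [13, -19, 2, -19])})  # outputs {'g': 13, 'c': -19, 'e': 2, 'j': -19}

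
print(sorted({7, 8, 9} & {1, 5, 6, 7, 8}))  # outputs [7, 8]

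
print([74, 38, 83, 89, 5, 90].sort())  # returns None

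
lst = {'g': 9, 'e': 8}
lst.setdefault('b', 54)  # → 54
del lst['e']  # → {'g': 9, 'b': 54}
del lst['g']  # {'b': 54}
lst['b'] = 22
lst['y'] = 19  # {'b': 22, 'y': 19}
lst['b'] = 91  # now {'b': 91, 'y': 19}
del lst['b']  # {'y': 19}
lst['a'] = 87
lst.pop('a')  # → 87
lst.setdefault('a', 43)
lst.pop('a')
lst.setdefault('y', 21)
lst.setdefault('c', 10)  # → 10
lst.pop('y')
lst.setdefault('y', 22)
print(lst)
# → {'c': 10, 'y': 22}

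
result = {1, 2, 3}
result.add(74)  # {1, 2, 3, 74}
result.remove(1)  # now {2, 3, 74}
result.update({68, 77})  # {2, 3, 68, 74, 77}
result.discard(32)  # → {2, 3, 68, 74, 77}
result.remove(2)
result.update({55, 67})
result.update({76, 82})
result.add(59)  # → {3, 55, 59, 67, 68, 74, 76, 77, 82}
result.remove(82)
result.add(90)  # {3, 55, 59, 67, 68, 74, 76, 77, 90}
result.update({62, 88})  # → {3, 55, 59, 62, 67, 68, 74, 76, 77, 88, 90}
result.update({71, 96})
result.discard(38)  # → {3, 55, 59, 62, 67, 68, 71, 74, 76, 77, 88, 90, 96}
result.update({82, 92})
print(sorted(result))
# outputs [3, 55, 59, 62, 67, 68, 71, 74, 76, 77, 82, 88, 90, 92, 96]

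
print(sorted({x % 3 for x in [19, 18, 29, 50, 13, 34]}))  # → [0, 1, 2]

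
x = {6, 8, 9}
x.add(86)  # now {6, 8, 9, 86}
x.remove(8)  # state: {6, 9, 86}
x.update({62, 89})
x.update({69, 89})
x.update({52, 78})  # {6, 9, 52, 62, 69, 78, 86, 89}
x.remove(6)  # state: {9, 52, 62, 69, 78, 86, 89}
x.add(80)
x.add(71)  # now {9, 52, 62, 69, 71, 78, 80, 86, 89}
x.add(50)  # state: {9, 50, 52, 62, 69, 71, 78, 80, 86, 89}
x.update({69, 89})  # {9, 50, 52, 62, 69, 71, 78, 80, 86, 89}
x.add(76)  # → {9, 50, 52, 62, 69, 71, 76, 78, 80, 86, 89}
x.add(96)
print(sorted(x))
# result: [9, 50, 52, 62, 69, 71, 76, 78, 80, 86, 89, 96]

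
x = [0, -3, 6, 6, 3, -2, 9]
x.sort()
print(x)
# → [-3, -2, 0, 3, 6, 6, 9]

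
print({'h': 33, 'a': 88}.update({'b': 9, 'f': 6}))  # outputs None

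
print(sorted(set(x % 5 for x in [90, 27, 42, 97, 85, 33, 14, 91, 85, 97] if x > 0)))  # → [0, 1, 2, 3, 4]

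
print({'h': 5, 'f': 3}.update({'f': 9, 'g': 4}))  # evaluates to None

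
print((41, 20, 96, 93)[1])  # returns 20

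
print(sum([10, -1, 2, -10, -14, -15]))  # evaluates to -28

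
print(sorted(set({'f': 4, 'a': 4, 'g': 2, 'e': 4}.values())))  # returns [2, 4]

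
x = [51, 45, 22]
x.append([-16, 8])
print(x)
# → [51, 45, 22, [-16, 8]]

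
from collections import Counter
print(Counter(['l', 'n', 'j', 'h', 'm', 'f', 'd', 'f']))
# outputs Counter({'f': 2, 'l': 1, 'n': 1, 'j': 1, 'h': 1, 'm': 1, 'd': 1})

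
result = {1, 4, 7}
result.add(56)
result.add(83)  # {1, 4, 7, 56, 83}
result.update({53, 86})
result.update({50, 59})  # {1, 4, 7, 50, 53, 56, 59, 83, 86}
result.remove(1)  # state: {4, 7, 50, 53, 56, 59, 83, 86}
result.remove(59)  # {4, 7, 50, 53, 56, 83, 86}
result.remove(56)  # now {4, 7, 50, 53, 83, 86}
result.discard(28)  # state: {4, 7, 50, 53, 83, 86}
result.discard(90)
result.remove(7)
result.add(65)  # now {4, 50, 53, 65, 83, 86}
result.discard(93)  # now {4, 50, 53, 65, 83, 86}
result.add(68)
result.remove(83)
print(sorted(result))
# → [4, 50, 53, 65, 68, 86]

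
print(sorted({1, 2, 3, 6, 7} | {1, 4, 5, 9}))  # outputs [1, 2, 3, 4, 5, 6, 7, 9]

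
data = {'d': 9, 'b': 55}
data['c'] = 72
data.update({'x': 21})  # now {'d': 9, 'b': 55, 'c': 72, 'x': 21}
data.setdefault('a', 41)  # 41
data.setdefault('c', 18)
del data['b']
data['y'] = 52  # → {'d': 9, 'c': 72, 'x': 21, 'a': 41, 'y': 52}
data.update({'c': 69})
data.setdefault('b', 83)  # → 83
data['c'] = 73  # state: {'d': 9, 'c': 73, 'x': 21, 'a': 41, 'y': 52, 'b': 83}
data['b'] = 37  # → {'d': 9, 'c': 73, 'x': 21, 'a': 41, 'y': 52, 'b': 37}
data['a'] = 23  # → {'d': 9, 'c': 73, 'x': 21, 'a': 23, 'y': 52, 'b': 37}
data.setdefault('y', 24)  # 52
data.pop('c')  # 73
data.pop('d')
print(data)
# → {'x': 21, 'a': 23, 'y': 52, 'b': 37}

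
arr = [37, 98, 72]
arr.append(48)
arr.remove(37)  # [98, 72, 48]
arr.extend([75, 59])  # [98, 72, 48, 75, 59]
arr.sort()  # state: [48, 59, 72, 75, 98]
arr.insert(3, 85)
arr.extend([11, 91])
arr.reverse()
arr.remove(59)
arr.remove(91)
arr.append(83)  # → [11, 98, 75, 85, 72, 48, 83]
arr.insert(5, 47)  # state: [11, 98, 75, 85, 72, 47, 48, 83]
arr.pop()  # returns 83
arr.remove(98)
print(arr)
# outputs [11, 75, 85, 72, 47, 48]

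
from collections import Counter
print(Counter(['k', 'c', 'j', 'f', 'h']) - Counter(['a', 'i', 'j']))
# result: Counter({'k': 1, 'c': 1, 'f': 1, 'h': 1})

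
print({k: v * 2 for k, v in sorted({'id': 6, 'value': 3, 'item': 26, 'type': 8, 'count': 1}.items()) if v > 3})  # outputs {'id': 12, 'item': 52, 'type': 16}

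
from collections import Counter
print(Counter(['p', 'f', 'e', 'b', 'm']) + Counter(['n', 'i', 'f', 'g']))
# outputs Counter({'f': 2, 'p': 1, 'e': 1, 'b': 1, 'm': 1, 'n': 1, 'i': 1, 'g': 1})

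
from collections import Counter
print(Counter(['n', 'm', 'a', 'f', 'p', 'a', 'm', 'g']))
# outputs Counter({'m': 2, 'a': 2, 'n': 1, 'f': 1, 'p': 1, 'g': 1})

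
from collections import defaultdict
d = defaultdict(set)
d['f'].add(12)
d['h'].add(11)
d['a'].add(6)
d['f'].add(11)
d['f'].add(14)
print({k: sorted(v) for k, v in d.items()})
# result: {'f': [11, 12, 14], 'h': [11], 'a': [6]}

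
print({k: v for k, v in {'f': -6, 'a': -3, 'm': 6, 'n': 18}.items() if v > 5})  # {'m': 6, 'n': 18}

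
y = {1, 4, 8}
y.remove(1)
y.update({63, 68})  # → {4, 8, 63, 68}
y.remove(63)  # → {4, 8, 68}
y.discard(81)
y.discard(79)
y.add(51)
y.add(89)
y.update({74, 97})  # {4, 8, 51, 68, 74, 89, 97}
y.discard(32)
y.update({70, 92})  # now {4, 8, 51, 68, 70, 74, 89, 92, 97}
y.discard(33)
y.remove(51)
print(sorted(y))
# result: [4, 8, 68, 70, 74, 89, 92, 97]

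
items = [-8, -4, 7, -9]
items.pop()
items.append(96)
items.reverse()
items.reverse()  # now [-8, -4, 7, 96]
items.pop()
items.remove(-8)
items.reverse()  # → [7, -4]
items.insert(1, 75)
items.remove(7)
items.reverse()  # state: [-4, 75]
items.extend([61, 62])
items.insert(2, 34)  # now [-4, 75, 34, 61, 62]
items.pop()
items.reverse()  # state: [61, 34, 75, -4]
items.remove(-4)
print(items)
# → [61, 34, 75]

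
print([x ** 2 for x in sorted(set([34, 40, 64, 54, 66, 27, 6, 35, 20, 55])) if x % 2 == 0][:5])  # [36, 400, 1156, 1600, 2916]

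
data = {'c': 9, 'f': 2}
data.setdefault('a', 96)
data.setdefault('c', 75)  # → 9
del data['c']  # {'f': 2, 'a': 96}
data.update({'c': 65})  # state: {'f': 2, 'a': 96, 'c': 65}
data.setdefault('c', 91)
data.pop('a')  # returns 96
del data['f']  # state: {'c': 65}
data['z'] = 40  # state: {'c': 65, 'z': 40}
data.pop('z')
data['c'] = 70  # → {'c': 70}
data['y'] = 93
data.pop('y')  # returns 93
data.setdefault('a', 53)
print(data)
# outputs {'c': 70, 'a': 53}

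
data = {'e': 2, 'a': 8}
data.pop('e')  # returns 2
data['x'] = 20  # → {'a': 8, 'x': 20}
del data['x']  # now {'a': 8}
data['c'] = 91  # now {'a': 8, 'c': 91}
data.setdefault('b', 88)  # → 88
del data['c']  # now {'a': 8, 'b': 88}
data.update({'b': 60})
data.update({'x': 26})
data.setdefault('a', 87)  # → 8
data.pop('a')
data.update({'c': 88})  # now {'b': 60, 'x': 26, 'c': 88}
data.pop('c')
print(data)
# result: {'b': 60, 'x': 26}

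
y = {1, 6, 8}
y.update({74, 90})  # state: {1, 6, 8, 74, 90}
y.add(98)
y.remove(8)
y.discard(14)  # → {1, 6, 74, 90, 98}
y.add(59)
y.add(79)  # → {1, 6, 59, 74, 79, 90, 98}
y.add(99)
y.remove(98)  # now {1, 6, 59, 74, 79, 90, 99}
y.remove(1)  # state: {6, 59, 74, 79, 90, 99}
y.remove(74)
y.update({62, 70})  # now {6, 59, 62, 70, 79, 90, 99}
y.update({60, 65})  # {6, 59, 60, 62, 65, 70, 79, 90, 99}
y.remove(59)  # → {6, 60, 62, 65, 70, 79, 90, 99}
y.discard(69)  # {6, 60, 62, 65, 70, 79, 90, 99}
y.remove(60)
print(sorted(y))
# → [6, 62, 65, 70, 79, 90, 99]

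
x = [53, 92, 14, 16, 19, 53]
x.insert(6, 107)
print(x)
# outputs [53, 92, 14, 16, 19, 53, 107]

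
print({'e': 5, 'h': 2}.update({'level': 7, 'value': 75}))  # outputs None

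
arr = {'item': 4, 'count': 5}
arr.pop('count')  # 5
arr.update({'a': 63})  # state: {'item': 4, 'a': 63}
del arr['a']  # {'item': 4}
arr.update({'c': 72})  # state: {'item': 4, 'c': 72}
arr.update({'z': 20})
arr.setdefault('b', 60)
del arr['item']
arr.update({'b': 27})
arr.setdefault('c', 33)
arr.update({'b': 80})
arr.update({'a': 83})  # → {'c': 72, 'z': 20, 'b': 80, 'a': 83}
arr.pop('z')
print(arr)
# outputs {'c': 72, 'b': 80, 'a': 83}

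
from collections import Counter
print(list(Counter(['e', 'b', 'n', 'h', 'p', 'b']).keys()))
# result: ['e', 'b', 'n', 'h', 'p']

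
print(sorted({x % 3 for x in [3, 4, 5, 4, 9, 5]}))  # [0, 1, 2]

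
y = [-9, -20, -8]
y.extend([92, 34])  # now [-9, -20, -8, 92, 34]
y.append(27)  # [-9, -20, -8, 92, 34, 27]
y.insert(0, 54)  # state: [54, -9, -20, -8, 92, 34, 27]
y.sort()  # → [-20, -9, -8, 27, 34, 54, 92]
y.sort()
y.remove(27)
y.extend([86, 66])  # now [-20, -9, -8, 34, 54, 92, 86, 66]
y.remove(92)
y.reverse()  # [66, 86, 54, 34, -8, -9, -20]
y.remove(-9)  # [66, 86, 54, 34, -8, -20]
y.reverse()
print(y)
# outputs [-20, -8, 34, 54, 86, 66]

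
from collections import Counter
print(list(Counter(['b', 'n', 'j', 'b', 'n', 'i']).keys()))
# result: ['b', 'n', 'j', 'i']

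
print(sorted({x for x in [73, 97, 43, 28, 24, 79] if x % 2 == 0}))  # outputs [24, 28]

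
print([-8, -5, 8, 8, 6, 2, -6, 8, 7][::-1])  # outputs [7, 8, -6, 2, 6, 8, 8, -5, -8]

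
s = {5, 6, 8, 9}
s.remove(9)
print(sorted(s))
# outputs [5, 6, 8]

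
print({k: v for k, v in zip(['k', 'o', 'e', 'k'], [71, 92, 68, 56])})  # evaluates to {'k': 56, 'o': 92, 'e': 68}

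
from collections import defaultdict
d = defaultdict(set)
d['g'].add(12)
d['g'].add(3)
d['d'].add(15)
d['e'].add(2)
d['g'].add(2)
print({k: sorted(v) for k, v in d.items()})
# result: {'g': [2, 3, 12], 'd': [15], 'e': [2]}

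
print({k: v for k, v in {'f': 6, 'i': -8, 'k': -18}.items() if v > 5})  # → {'f': 6}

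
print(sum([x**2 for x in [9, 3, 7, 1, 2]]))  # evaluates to 144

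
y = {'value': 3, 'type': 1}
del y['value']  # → {'type': 1}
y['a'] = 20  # {'type': 1, 'a': 20}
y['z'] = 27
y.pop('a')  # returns 20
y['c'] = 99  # {'type': 1, 'z': 27, 'c': 99}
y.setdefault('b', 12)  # 12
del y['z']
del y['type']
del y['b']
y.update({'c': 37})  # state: {'c': 37}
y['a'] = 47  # {'c': 37, 'a': 47}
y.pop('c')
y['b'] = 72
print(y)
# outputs {'a': 47, 'b': 72}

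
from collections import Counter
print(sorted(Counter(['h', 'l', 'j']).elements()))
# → ['h', 'j', 'l']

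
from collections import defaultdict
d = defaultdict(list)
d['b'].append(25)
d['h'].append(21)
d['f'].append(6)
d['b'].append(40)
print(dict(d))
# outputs {'b': [25, 40], 'h': [21], 'f': [6]}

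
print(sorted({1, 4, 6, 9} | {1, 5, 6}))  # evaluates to [1, 4, 5, 6, 9]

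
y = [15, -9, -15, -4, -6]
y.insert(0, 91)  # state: [91, 15, -9, -15, -4, -6]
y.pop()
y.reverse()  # [-4, -15, -9, 15, 91]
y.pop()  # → 91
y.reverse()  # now [15, -9, -15, -4]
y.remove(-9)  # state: [15, -15, -4]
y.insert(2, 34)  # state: [15, -15, 34, -4]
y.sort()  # [-15, -4, 15, 34]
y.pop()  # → 34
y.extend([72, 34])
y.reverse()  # [34, 72, 15, -4, -15]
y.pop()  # -15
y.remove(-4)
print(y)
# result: [34, 72, 15]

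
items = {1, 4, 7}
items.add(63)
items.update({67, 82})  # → {1, 4, 7, 63, 67, 82}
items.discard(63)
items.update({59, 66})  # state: {1, 4, 7, 59, 66, 67, 82}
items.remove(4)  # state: {1, 7, 59, 66, 67, 82}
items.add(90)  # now {1, 7, 59, 66, 67, 82, 90}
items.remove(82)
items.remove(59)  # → {1, 7, 66, 67, 90}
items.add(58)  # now {1, 7, 58, 66, 67, 90}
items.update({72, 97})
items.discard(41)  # {1, 7, 58, 66, 67, 72, 90, 97}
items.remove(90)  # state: {1, 7, 58, 66, 67, 72, 97}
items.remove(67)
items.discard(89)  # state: {1, 7, 58, 66, 72, 97}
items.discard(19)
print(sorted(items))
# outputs [1, 7, 58, 66, 72, 97]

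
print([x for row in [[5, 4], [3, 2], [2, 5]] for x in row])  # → [5, 4, 3, 2, 2, 5]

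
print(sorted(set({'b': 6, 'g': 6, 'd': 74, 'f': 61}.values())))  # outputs [6, 61, 74]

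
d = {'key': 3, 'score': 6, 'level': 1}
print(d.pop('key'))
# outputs 3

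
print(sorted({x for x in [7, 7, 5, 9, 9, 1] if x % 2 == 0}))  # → []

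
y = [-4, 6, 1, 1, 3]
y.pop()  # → 3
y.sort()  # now [-4, 1, 1, 6]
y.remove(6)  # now [-4, 1, 1]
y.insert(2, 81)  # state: [-4, 1, 81, 1]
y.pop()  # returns 1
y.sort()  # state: [-4, 1, 81]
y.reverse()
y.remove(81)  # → [1, -4]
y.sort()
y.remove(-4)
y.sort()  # [1]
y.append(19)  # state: [1, 19]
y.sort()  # [1, 19]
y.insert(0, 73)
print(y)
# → [73, 1, 19]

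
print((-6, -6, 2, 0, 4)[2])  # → 2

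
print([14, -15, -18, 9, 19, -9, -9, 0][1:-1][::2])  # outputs [-15, 9, -9]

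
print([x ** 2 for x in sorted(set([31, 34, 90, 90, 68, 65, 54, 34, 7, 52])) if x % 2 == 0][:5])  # [1156, 2704, 2916, 4624, 8100]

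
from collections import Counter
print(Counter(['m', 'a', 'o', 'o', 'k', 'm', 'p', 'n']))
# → Counter({'m': 2, 'o': 2, 'a': 1, 'k': 1, 'p': 1, 'n': 1})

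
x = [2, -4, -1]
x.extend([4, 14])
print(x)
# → [2, -4, -1, 4, 14]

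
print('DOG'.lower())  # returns dog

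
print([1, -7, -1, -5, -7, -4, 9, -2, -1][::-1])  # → [-1, -2, 9, -4, -7, -5, -1, -7, 1]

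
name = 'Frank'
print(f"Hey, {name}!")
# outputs Hey, Frank!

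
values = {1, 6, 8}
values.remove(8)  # {1, 6}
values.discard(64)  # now {1, 6}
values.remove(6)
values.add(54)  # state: {1, 54}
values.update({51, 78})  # {1, 51, 54, 78}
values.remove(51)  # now {1, 54, 78}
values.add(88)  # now {1, 54, 78, 88}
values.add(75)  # {1, 54, 75, 78, 88}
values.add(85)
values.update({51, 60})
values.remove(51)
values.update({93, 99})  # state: {1, 54, 60, 75, 78, 85, 88, 93, 99}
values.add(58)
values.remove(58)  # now {1, 54, 60, 75, 78, 85, 88, 93, 99}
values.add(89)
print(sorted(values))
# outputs [1, 54, 60, 75, 78, 85, 88, 89, 93, 99]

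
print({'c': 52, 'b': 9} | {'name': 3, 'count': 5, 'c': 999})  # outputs {'c': 999, 'b': 9, 'name': 3, 'count': 5}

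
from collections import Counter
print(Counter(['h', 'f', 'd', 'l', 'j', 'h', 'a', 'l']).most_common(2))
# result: [('h', 2), ('l', 2)]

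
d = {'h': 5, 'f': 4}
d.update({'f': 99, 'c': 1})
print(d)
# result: {'h': 5, 'f': 99, 'c': 1}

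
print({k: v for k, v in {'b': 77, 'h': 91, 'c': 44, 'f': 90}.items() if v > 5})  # {'b': 77, 'h': 91, 'c': 44, 'f': 90}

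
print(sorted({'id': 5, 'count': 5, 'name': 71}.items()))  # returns [('count', 5), ('id', 5), ('name', 71)]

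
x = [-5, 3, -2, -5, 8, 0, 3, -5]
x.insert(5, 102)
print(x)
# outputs [-5, 3, -2, -5, 8, 102, 0, 3, -5]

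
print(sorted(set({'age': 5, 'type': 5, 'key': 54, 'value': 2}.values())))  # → [2, 5, 54]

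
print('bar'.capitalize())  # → Bar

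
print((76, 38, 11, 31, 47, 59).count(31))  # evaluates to 1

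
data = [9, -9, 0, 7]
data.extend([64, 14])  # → [9, -9, 0, 7, 64, 14]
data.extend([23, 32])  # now [9, -9, 0, 7, 64, 14, 23, 32]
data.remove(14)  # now [9, -9, 0, 7, 64, 23, 32]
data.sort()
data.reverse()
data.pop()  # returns -9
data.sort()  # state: [0, 7, 9, 23, 32, 64]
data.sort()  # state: [0, 7, 9, 23, 32, 64]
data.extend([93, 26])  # [0, 7, 9, 23, 32, 64, 93, 26]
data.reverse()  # [26, 93, 64, 32, 23, 9, 7, 0]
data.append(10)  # [26, 93, 64, 32, 23, 9, 7, 0, 10]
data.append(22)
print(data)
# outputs [26, 93, 64, 32, 23, 9, 7, 0, 10, 22]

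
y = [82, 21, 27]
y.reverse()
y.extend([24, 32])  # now [27, 21, 82, 24, 32]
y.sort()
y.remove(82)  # [21, 24, 27, 32]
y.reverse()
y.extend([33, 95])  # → [32, 27, 24, 21, 33, 95]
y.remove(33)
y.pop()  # 95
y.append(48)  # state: [32, 27, 24, 21, 48]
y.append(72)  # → [32, 27, 24, 21, 48, 72]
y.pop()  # 72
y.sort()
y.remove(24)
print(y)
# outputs [21, 27, 32, 48]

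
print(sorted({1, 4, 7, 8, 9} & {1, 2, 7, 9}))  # [1, 7, 9]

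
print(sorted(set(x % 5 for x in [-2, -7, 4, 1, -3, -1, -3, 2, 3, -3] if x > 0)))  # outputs [1, 2, 3, 4]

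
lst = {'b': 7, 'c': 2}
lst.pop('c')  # 2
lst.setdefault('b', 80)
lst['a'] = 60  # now {'b': 7, 'a': 60}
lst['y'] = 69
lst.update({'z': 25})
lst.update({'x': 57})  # {'b': 7, 'a': 60, 'y': 69, 'z': 25, 'x': 57}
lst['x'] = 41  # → {'b': 7, 'a': 60, 'y': 69, 'z': 25, 'x': 41}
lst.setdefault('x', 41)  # 41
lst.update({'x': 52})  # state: {'b': 7, 'a': 60, 'y': 69, 'z': 25, 'x': 52}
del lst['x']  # {'b': 7, 'a': 60, 'y': 69, 'z': 25}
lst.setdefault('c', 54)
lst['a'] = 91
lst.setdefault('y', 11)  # 69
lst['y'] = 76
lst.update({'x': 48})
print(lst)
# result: {'b': 7, 'a': 91, 'y': 76, 'z': 25, 'c': 54, 'x': 48}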